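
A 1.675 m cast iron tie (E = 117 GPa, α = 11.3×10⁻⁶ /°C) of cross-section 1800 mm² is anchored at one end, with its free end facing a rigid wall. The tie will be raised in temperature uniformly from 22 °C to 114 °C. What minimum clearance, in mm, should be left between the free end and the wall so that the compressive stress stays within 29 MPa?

Free expansion if unrestrained: δ_free = αΔT L = 11.3×10⁻⁶ × 92 × 1675 = 1.741 mm.
A stress of 29 MPa corresponds to the wall pushing the tie back by σL/E = 29×1675/(117×10³) = 0.4152 mm.
The gap must absorb the remainder: g_min = 1.741 − 0.4152 = 1.326 mm.

g ≈ 1.33 mm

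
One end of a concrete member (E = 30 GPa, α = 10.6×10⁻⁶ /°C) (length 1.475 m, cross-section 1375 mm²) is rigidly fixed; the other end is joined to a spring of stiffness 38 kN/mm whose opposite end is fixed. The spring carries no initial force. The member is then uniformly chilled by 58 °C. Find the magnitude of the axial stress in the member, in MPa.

σ ≈ 10.6 MPa (tensile)

The unrestrained thermal change is αΔT L = 10.6×10⁻⁶ × 58 × 1475 = 0.9068 mm.
Let P be the tensile force in the spring. The member extends elastically by PL/(AE) and the spring stretches by P/k; together these equal δ_free.
P [ L/(AE) + 1/k ] = δ_free → P [ 1475/(1375×30×10³) + 1/(38×10³) ] = 0.9068.
P = 0.9068 / 6.207×10⁻⁵ = 14610 N.
σ = P/A = 14610/1375 = 10.62 MPa.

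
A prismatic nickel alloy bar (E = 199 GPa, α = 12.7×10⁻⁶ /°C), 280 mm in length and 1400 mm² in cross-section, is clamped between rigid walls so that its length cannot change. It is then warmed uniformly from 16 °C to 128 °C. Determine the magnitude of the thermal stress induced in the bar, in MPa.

σ ≈ 283 MPa (compressive)

Because both ends are immovable the net strain is zero, and the suppressed thermal strain is αΔT = 12.7×10⁻⁶ × 112 = 1422.4×10⁻⁶.
σ = EαΔT = 199×10³ × 12.7×10⁻⁶ × 112 = 283.1 MPa (compressive; the bar is trying to expand).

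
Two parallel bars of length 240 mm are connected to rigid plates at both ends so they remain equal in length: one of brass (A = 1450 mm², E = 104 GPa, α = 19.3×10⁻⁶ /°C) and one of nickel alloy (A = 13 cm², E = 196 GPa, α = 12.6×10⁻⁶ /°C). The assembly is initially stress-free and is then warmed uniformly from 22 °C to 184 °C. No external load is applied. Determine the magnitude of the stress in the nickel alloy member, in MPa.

The brass has the larger α, so on heating it would change length more than the nickel alloy if both were free. The rigid plates force a common final length, so the brass is put into compression and the nickel alloy into tension, with equal and opposite forces P (no external load).
Equating the net (thermal + elastic) strains gives |α₁ − α₂|·ΔT = P·[1/(A₁E₁) + 1/(A₂E₂)].
|α₁ − α₂|·ΔT = 6.7×10⁻⁶ × 162 = 0.001085.
1/(A₁E₁) + 1/(A₂E₂) = 1/(1450×104×10³) + 1/(1300×196×10³) = 1.056×10⁻⁸ N⁻¹.
P = 0.001085 / 1.056×10⁻⁸ = 102800 N = 102.8 kN.
σ_{nickel alloy} = P/A₂ = 102800/1300 = 79.1 MPa, tensile.

σ ≈ 79.1 MPa (tensile)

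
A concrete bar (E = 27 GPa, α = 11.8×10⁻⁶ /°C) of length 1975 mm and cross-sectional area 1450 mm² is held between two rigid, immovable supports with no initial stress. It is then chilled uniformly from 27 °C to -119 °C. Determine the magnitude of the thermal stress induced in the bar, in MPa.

σ ≈ 46.5 MPa (tensile)

Because both ends are immovable the net strain is zero, and the suppressed thermal strain is αΔT = 11.8×10⁻⁶ × 146 = 1722.8×10⁻⁶.
Hence σ = E·αΔT = 27×10³ × 1722.8×10⁻⁶ = 46.52 MPa, tensile.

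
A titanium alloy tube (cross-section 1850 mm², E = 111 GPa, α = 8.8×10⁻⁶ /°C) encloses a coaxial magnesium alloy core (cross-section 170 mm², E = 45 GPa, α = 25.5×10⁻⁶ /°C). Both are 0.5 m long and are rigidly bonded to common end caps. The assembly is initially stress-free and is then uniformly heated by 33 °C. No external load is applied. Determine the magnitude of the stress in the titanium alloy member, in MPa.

σ ≈ 2.2 MPa (tensile)

Equilibrium of a rigid end plate with no external load gives equal and opposite internal forces ±P in the two members. Since α_{magnesium alloy} > α_{titanium alloy}, heating drives the magnesium alloy into compression and the titanium alloy into tension.
Compatibility of the two members (thermal + elastic change equal): (α₁ − α₂)ΔT = P·[1/(A₁E₁) + 1/(A₂E₂)].
|α₁ − α₂|·ΔT = 16.7×10⁻⁶ × 33 = 0.0005511.
1/(A₁E₁) + 1/(A₂E₂) = 1/(1850×111×10³) + 1/(170×45×10³) = 1.356×10⁻⁷ N⁻¹.
So P = 0.0005511 / 1.356×10⁻⁷ = 4.064 kN.
σ_{titanium alloy} = P/A₁ = 4064/1850 = 2.197 MPa, tensile.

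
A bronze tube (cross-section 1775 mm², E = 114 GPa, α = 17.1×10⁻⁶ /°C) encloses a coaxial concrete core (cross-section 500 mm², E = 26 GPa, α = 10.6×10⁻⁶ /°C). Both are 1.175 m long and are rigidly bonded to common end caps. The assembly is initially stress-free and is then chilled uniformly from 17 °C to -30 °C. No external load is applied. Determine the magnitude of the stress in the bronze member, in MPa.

The bronze has the larger α, so on cooling it would change length more than the concrete if both were free. The rigid plates force a common final length, so the bronze is put into tension and the concrete into compression, with equal and opposite forces P (no external load).
Setting the final lengths equal and cancelling L: (α₁ − α₂)ΔT = P/(A₁E₁) + P/(A₂E₂).
|α₁ − α₂|·ΔT = 6.5×10⁻⁶ × 47 = 0.0003055.
1/(A₁E₁) + 1/(A₂E₂) = 1/(1775×114×10³) + 1/(500×26×10³) = 8.187×10⁻⁸ N⁻¹.
P = 0.0003055 / 8.187×10⁻⁸ = 3732 N = 3.732 kN.
σ_{bronze} = P/A₁ = 3732/1775 = 2.102 MPa, tensile.

σ ≈ 2.1 MPa (tensile)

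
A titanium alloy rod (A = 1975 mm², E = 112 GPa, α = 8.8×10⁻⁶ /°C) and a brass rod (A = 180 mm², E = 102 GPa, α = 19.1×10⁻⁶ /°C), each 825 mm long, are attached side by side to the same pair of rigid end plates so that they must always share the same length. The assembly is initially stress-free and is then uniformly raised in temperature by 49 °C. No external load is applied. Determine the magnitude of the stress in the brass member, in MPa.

Both members must finish at the same length. With the larger α, the brass tends to over-expand; the plates restrain it, putting the brass in compression and the titanium alloy in tension. With no external load the two internal forces are equal and opposite, magnitude P.
Compatibility of the two members (thermal + elastic change equal): (α₁ − α₂)ΔT = P·[1/(A₁E₁) + 1/(A₂E₂)].
|α₁ − α₂|·ΔT = 10.3×10⁻⁶ × 49 = 0.0005047.
1/(A₁E₁) + 1/(A₂E₂) = 1/(1975×112×10³) + 1/(180×102×10³) = 5.899×10⁻⁸ N⁻¹.
P = 0.0005047 / 5.899×10⁻⁸ = 8556 N = 8.556 kN.
σ_{brass} = P/A₂ = 8556/180 = 47.53 MPa, compressive.

σ ≈ 47.5 MPa (compressive)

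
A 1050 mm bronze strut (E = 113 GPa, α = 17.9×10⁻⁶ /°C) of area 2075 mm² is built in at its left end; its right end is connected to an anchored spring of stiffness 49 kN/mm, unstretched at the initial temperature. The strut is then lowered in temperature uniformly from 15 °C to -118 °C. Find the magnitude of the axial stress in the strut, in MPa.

The unrestrained thermal change is αΔT L = 17.9×10⁻⁶ × 133 × 1050 = 2.5 mm.
Let P be the tensile force in the spring. The strut extends elastically by PL/(AE) and the spring stretches by P/k; together these equal δ_free.
So P = δ_free / [L/(AE) + 1/k] = 2.5 / [ 1050/(2075×113×10³) + 1/(49×10³) ].
P = 2.5 / 2.489×10⁻⁵ = 100400 N.
σ = P/A = 100400/2075 = 48.41 MPa.

σ ≈ 48.4 MPa (tensile)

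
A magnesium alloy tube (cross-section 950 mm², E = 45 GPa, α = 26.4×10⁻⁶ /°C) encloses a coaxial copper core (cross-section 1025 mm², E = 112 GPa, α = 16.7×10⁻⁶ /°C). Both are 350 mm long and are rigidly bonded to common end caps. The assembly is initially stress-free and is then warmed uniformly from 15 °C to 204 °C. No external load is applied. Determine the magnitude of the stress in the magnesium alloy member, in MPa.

σ ≈ 60.1 MPa (compressive)

The magnesium alloy has the larger α, so on heating it would change length more than the copper if both were free. The rigid plates force a common final length, so the magnesium alloy is put into compression and the copper into tension, with equal and opposite forces P (no external load).
Compatibility of the two members (thermal + elastic change equal): (α₁ − α₂)ΔT = P·[1/(A₁E₁) + 1/(A₂E₂)].
|α₁ − α₂|·ΔT = 9.7×10⁻⁶ × 189 = 0.001833.
1/(A₁E₁) + 1/(A₂E₂) = 1/(950×45×10³) + 1/(1025×112×10³) = 3.21×10⁻⁸ N⁻¹.
So P = 0.001833 / 3.21×10⁻⁸ = 57.11 kN.
σ_{magnesium alloy} = P/A₁ = 57110/950 = 60.11 MPa, compressive.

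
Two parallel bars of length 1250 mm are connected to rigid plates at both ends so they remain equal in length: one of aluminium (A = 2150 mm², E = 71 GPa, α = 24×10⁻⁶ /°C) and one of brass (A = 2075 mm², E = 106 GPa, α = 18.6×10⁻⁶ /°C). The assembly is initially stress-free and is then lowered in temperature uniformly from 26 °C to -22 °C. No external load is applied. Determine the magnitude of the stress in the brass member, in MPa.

σ ≈ 11.3 MPa (compressive)

Both members must finish at the same length. With the larger α, the aluminium tends to over-contract; the plates restrain it, putting the aluminium in tension and the brass in compression. With no external load the two internal forces are equal and opposite, magnitude P.
Setting the final lengths equal and cancelling L: (α₁ − α₂)ΔT = P/(A₁E₁) + P/(A₂E₂).
|α₁ − α₂|·ΔT = 5.4×10⁻⁶ × 48 = 0.0002592.
1/(A₁E₁) + 1/(A₂E₂) = 1/(2150×71×10³) + 1/(2075×106×10³) = 1.11×10⁻⁸ N⁻¹.
P = 0.0002592 / 1.11×10⁻⁸ = 23360 N = 23.36 kN.
σ_{brass} = P/A₂ = 23360/2075 = 11.26 MPa, compressive.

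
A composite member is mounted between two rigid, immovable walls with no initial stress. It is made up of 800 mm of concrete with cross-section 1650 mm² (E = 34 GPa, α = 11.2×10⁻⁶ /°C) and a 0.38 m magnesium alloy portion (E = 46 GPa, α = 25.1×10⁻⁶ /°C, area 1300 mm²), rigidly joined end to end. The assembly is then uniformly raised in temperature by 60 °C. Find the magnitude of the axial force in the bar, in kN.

P ≈ 53.8 kN (compressive)

Free thermal expansion of the whole bar: Σ αᵢΔT Lᵢ = 11.2×10⁻⁶×60×800 + 25.1×10⁻⁶×60×380 = 1.11 mm.
Since the ends are fixed, an axial force P builds up, equal in every segment, with P · Σ Lᵢ/(AᵢEᵢ) = δ_free.
Σ Lᵢ/(AᵢEᵢ) = 800/(1650×34×10³) + 380/(1300×46×10³) = 2.061×10⁻⁵ mm/N.
P = 1.11 / 2.061×10⁻⁵ = 53840 N = 53.84 kN, compressive.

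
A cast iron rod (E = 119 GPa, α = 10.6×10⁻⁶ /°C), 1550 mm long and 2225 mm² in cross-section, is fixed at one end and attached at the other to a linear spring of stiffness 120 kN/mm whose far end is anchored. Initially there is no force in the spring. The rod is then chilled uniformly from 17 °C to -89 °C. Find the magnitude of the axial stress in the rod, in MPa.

Free thermal contraction: δ_free = αΔT L = 10.6×10⁻⁶ × 106 × 1550 = 1.742 mm.
Let P be the tensile force in the spring. The rod extends elastically by PL/(AE) and the spring stretches by P/k; together these equal δ_free.
P [ L/(AE) + 1/k ] = δ_free → P [ 1550/(2225×119×10³) + 1/(120×10³) ] = 1.742.
P = 1.742 / 1.419×10⁻⁵ = 122800 N.
σ = P/A = 122800/2225 = 55.17 MPa.

σ ≈ 55.2 MPa (tensile)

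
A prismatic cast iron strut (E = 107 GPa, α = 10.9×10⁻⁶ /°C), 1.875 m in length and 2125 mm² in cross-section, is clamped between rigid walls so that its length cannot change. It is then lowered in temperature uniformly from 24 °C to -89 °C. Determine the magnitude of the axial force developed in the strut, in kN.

P ≈ 280 kN (tensile)

The ends cannot move, so σ = EαΔT = 107×10³ × 10.9×10⁻⁶ × 113 = 131.8 MPa.
Axial force P = σA = 131.8 × 2125 = 280100 N = 280.1 kN, tensile.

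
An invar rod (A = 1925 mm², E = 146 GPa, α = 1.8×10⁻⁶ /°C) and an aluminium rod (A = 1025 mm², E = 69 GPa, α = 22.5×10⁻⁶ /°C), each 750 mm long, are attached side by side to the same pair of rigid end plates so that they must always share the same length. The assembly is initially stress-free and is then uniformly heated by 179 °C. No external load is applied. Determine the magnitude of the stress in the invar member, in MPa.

Both members must finish at the same length. With the larger α, the aluminium tends to over-expand; the plates restrain it, putting the aluminium in compression and the invar in tension. With no external load the two internal forces are equal and opposite, magnitude P.
Equating the net (thermal + elastic) strains gives |α₁ − α₂|·ΔT = P·[1/(A₁E₁) + 1/(A₂E₂)].
|α₁ − α₂|·ΔT = 20.7×10⁻⁶ × 179 = 0.003705.
1/(A₁E₁) + 1/(A₂E₂) = 1/(1925×146×10³) + 1/(1025×69×10³) = 1.77×10⁻⁸ N⁻¹.
P = 0.003705 / 1.77×10⁻⁸ = 209400 N = 209.4 kN.
σ_{invar} = P/A₁ = 209400/1925 = 108.8 MPa, tensile.

σ ≈ 109 MPa (tensile)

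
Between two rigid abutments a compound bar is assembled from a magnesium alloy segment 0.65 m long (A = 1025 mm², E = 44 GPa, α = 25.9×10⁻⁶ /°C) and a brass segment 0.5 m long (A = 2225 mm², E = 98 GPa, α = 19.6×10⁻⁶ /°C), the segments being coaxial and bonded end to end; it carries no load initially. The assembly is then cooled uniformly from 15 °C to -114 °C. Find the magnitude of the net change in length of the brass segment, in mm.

|ΔL| ≈ 0.793 mm

With the walls removed the bar would change length by δ_free = Σ αᵢΔT Lᵢ = 25.9×10⁻⁶×129×650 + 19.6×10⁻⁶×129×500 = 3.436 mm.
The walls prevent any net length change, so an axial force P (same in every segment) develops. Compatibility: P · Σ Lᵢ/(AᵢEᵢ) = δ_free.
The series flexibility is Σ Lᵢ/(AᵢEᵢ) = 650/(1025×44×10³) + 500/(2225×98×10³) = 1.671×10⁻⁵ mm/N.
So P = 3.436 / 1.671×10⁻⁵ = 205.7 kN, tensile.
For the brass segment, free thermal change = 19.6×10⁻⁶×129×500 = 1.264 mm and elastic change from P = 205700×500/(2225×98×10³) = 0.4716 mm; these oppose, so the net change is 0.793 mm (segment shortens).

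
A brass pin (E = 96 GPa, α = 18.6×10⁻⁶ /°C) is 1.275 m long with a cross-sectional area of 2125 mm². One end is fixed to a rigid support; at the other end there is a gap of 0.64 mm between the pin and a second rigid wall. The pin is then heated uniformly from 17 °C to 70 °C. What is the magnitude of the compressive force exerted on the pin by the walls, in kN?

P ≈ 98.7 kN

Free thermal elongation = αΔT L = 18.6×10⁻⁶ × 53 × 1275 = 1.257 mm.
The gap closes (δ_free > 0.64 mm) and the wall then resists a further 1.257 − 0.64 = 0.6169 mm of expansion.
Compatibility: PL/(AE) = 0.6169 mm, so σ = P/A = E × (0.6169/1275) = 46.45 MPa.
Force on the wall = σA = 46.45 × 2125 mm² = 98.7 kN.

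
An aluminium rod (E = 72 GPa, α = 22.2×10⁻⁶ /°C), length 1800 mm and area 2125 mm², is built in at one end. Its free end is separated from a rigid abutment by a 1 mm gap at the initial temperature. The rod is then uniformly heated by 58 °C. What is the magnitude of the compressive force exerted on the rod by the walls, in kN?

P ≈ 112 kN

Free thermal elongation = αΔT L = 22.2×10⁻⁶ × 58 × 1800 = 2.318 mm.
After closing the 1 mm clearance, 2.318 − 1 = 1.318 mm of expansion remains to be suppressed by the wall.
Compatibility: PL/(AE) = 1.318 mm, so σ = P/A = E × (1.318/1800) = 52.71 MPa.
P = σA = 52.71 × 2125 = 112 kN.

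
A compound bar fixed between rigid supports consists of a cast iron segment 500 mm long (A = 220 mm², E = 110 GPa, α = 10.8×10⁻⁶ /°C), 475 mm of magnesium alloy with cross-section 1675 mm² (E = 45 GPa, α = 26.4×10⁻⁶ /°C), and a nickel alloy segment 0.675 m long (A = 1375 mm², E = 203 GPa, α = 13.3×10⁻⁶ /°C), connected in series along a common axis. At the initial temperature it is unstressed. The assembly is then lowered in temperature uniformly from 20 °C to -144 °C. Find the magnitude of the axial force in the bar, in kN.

P ≈ 150 kN (tensile)

With the walls removed the bar would change length by δ_free = Σ αᵢΔT Lᵢ = 10.8×10⁻⁶×164×500 + 26.4×10⁻⁶×164×475 + 13.3×10⁻⁶×164×675 = 4.414 mm.
The rigid supports impose zero overall length change; the single axial force P common to all segments must satisfy P Σ Lᵢ/(AᵢEᵢ) = δ_free.
The series flexibility is Σ Lᵢ/(AᵢEᵢ) = 500/(220×110×10³) + 475/(1675×45×10³) + 675/(1375×203×10³) = 2.938×10⁻⁵ mm/N.
Hence P = δ_free / Σ(L/AE) = 4.414/2.938×10⁻⁵ = 150.2 kN (tensile).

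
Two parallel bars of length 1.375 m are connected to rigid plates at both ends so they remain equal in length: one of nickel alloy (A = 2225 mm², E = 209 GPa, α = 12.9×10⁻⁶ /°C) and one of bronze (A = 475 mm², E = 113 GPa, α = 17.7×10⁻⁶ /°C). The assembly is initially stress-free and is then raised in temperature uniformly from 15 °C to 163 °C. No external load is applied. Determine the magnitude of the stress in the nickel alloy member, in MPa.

Equilibrium of a rigid end plate with no external load gives equal and opposite internal forces ±P in the two members. Since α_{bronze} > α_{nickel alloy}, heating drives the bronze into compression and the nickel alloy into tension.
Compatibility of the two members (thermal + elastic change equal): (α₁ − α₂)ΔT = P·[1/(A₁E₁) + 1/(A₂E₂)].
|α₁ − α₂|·ΔT = 4.8×10⁻⁶ × 148 = 0.0007104.
1/(A₁E₁) + 1/(A₂E₂) = 1/(2225×209×10³) + 1/(475×113×10³) = 2.078×10⁻⁸ N⁻¹.
P = 0.0007104 / 2.078×10⁻⁸ = 34180 N = 34.18 kN.
σ_{nickel alloy} = P/A₁ = 34180/2225 = 15.36 MPa, tensile.

σ ≈ 15.4 MPa (tensile)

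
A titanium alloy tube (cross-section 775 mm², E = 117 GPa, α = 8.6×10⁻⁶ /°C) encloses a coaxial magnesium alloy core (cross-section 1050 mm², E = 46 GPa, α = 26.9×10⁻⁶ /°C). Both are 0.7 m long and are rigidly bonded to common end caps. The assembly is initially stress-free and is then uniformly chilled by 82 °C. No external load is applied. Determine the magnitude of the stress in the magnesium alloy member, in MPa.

σ ≈ 45 MPa (tensile)

The magnesium alloy has the larger α, so on cooling it would change length more than the titanium alloy if both were free. The rigid plates force a common final length, so the magnesium alloy is put into tension and the titanium alloy into compression, with equal and opposite forces P (no external load).
Equating the net (thermal + elastic) strains gives |α₁ − α₂|·ΔT = P·[1/(A₁E₁) + 1/(A₂E₂)].
|α₁ − α₂|·ΔT = 18.3×10⁻⁶ × 82 = 0.001501.
1/(A₁E₁) + 1/(A₂E₂) = 1/(775×117×10³) + 1/(1050×46×10³) = 3.173×10⁻⁸ N⁻¹.
So P = 0.001501 / 3.173×10⁻⁸ = 47.29 kN.
σ_{magnesium alloy} = P/A₂ = 47290/1050 = 45.04 MPa, tensile.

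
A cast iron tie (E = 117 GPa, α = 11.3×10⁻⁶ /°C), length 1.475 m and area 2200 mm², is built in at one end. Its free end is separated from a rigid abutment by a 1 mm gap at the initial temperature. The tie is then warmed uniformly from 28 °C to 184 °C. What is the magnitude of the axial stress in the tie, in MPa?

If the wall were absent the tie would grow by αΔT L = 11.3×10⁻⁶ × 156 × 1475 = 2.6 mm.
After closing the 1 mm clearance, 2.6 − 1 = 1.6 mm of expansion remains to be suppressed by the wall.
Compatibility: PL/(AE) = 1.6 mm, so σ = P/A = E × (1.6/1475) = 126.9 MPa.

σ ≈ 127 MPa (compressive)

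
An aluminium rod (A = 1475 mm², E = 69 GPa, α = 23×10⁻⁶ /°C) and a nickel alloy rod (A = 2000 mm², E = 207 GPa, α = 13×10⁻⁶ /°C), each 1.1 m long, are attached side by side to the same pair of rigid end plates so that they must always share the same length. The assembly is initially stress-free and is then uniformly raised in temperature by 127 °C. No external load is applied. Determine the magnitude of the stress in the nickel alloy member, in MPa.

Equilibrium of a rigid end plate with no external load gives equal and opposite internal forces ±P in the two members. Since α_{aluminium} > α_{nickel alloy}, heating drives the aluminium into compression and the nickel alloy into tension.
Equating the net (thermal + elastic) strains gives |α₁ − α₂|·ΔT = P·[1/(A₁E₁) + 1/(A₂E₂)].
|α₁ − α₂|·ΔT = 10×10⁻⁶ × 127 = 0.00127.
1/(A₁E₁) + 1/(A₂E₂) = 1/(1475×69×10³) + 1/(2000×207×10³) = 1.224×10⁻⁸ N⁻¹.
P = 0.00127 / 1.224×10⁻⁸ = 103700 N = 103.7 kN.
σ_{nickel alloy} = P/A₂ = 103700/2000 = 51.87 MPa, tensile.

σ ≈ 51.9 MPa (tensile)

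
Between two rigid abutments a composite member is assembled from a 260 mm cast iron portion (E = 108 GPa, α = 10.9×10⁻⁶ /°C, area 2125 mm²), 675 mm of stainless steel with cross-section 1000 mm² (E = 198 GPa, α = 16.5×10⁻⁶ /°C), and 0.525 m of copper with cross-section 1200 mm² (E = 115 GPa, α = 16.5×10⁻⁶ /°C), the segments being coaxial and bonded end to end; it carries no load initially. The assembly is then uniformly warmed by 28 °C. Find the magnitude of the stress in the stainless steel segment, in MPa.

Free thermal expansion of the whole bar: Σ αᵢΔT Lᵢ = 10.9×10⁻⁶×28×260 + 16.5×10⁻⁶×28×675 + 16.5×10⁻⁶×28×525 = 0.6338 mm.
Since the ends are fixed, an axial force P builds up, equal in every segment, with P · Σ Lᵢ/(AᵢEᵢ) = δ_free.
Σ Lᵢ/(AᵢEᵢ) = 260/(2125×108×10³) + 675/(1000×198×10³) + 525/(1200×115×10³) = 8.346×10⁻⁶ mm/N.
So P = 0.6338 / 8.346×10⁻⁶ = 75.93 kN, compressive.
σ_{stainless steel} = P / A = 75930 / 1000 = 75.93 MPa.

σ ≈ 75.9 MPa (compressive)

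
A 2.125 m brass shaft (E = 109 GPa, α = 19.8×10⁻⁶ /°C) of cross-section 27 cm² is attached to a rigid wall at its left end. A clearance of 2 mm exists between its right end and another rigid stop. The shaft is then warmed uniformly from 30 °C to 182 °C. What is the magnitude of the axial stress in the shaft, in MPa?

σ ≈ 225 MPa (compressive)

Unrestrained expansion: δ_free = αΔT L = 19.8×10⁻⁶ × 152 × 2125 = 6.395 mm.
After closing the 2 mm clearance, 6.395 − 2 = 4.395 mm of expansion remains to be suppressed by the wall.
Compatibility: PL/(AE) = 4.395 mm, so σ = P/A = E × (4.395/2125) = 225.5 MPa.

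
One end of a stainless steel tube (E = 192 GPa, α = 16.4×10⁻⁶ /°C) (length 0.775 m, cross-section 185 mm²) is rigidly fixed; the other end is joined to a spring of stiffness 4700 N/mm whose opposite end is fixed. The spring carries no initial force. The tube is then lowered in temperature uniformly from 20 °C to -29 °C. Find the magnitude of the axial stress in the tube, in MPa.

Free thermal contraction: δ_free = αΔT L = 16.4×10⁻⁶ × 49 × 775 = 0.6228 mm.
With a force P in the spring, the elastic change of the tube is PL/(AE) and that of the spring is P/k; compatibility requires their sum to equal δ_free.
So P = δ_free / [L/(AE) + 1/k] = 0.6228 / [ 775/(185×192×10³) + 1/(4700) ].
P = 0.6228 / 0.0002346 = 2655 N.
σ = P/A = 2655/185 = 14.35 MPa.

σ ≈ 14.4 MPa (tensile)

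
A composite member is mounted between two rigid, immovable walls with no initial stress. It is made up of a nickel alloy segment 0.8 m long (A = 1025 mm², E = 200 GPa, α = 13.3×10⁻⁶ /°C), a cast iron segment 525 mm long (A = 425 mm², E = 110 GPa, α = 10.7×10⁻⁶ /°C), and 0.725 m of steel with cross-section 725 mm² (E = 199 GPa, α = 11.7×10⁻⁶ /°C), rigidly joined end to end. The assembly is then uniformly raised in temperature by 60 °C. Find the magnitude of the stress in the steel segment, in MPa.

Free thermal expansion of the whole bar: Σ αᵢΔT Lᵢ = 13.3×10⁻⁶×60×800 + 10.7×10⁻⁶×60×525 + 11.7×10⁻⁶×60×725 = 1.484 mm.
The walls prevent any net length change, so an axial force P (same in every segment) develops. Compatibility: P · Σ Lᵢ/(AᵢEᵢ) = δ_free.
The series flexibility is Σ Lᵢ/(AᵢEᵢ) = 800/(1025×200×10³) + 525/(425×110×10³) + 725/(725×199×10³) = 2.016×10⁻⁵ mm/N.
So P = 1.484 / 2.016×10⁻⁵ = 73.64 kN, compressive.
σ_{steel} = P / A = 73640 / 725 = 101.6 MPa.

σ ≈ 102 MPa (compressive)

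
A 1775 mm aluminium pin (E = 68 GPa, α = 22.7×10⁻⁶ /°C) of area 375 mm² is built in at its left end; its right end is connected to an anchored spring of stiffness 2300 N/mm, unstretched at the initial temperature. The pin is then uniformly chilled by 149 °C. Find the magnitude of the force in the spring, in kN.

If the spring were absent the pin would shorten by αΔT L = 22.7×10⁻⁶ × 149 × 1775 = 6.004 mm.
With a force P in the spring, the elastic change of the pin is PL/(AE) and that of the spring is P/k; compatibility requires their sum to equal δ_free.
So P = δ_free / [L/(AE) + 1/k] = 6.004 / [ 1775/(375×68×10³) + 1/(2300) ].
P = 6.004 / 0.0005044 = 11900 N.

P ≈ 11.9 kN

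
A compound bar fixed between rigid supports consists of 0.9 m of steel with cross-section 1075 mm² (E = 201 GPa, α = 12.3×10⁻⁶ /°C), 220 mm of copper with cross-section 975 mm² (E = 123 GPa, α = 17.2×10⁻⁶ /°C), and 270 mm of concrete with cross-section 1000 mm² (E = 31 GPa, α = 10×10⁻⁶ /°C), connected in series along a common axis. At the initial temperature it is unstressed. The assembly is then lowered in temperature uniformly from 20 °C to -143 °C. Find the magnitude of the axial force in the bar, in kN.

P ≈ 195 kN (tensile)

If the supports were absent, the total length change would be Σ αᵢΔT Lᵢ = 12.3×10⁻⁶×163×900 + 17.2×10⁻⁶×163×220 + 10×10⁻⁶×163×270 = 2.861 mm.
The walls prevent any net length change, so an axial force P (same in every segment) develops. Compatibility: P · Σ Lᵢ/(AᵢEᵢ) = δ_free.
The series flexibility is Σ Lᵢ/(AᵢEᵢ) = 900/(1075×201×10³) + 220/(975×123×10³) + 270/(1000×31×10³) = 1.471×10⁻⁵ mm/N.
P = 2.861 / 1.471×10⁻⁵ = 194500 N = 194.5 kN, tensile.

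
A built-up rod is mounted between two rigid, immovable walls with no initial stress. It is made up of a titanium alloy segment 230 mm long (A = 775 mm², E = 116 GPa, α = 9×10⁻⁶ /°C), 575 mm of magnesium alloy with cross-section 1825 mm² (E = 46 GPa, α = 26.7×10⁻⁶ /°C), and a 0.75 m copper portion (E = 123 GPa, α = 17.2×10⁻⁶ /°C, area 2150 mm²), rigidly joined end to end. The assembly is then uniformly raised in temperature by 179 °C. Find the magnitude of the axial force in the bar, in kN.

P ≈ 443 kN (compressive)

With the walls removed the bar would change length by δ_free = Σ αᵢΔT Lᵢ = 9×10⁻⁶×179×230 + 26.7×10⁻⁶×179×575 + 17.2×10⁻⁶×179×750 = 5.428 mm.
The rigid supports impose zero overall length change; the single axial force P common to all segments must satisfy P Σ Lᵢ/(AᵢEᵢ) = δ_free.
The series flexibility is Σ Lᵢ/(AᵢEᵢ) = 230/(775×116×10³) + 575/(1825×46×10³) + 750/(2150×123×10³) = 1.224×10⁻⁵ mm/N.
Hence P = δ_free / Σ(L/AE) = 5.428/1.224×10⁻⁵ = 443.3 kN (compressive).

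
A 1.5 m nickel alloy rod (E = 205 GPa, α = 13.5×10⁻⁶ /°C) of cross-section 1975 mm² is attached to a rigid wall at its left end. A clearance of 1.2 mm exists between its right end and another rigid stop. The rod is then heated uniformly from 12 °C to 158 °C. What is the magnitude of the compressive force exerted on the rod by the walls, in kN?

Unrestrained expansion: δ_free = αΔT L = 13.5×10⁻⁶ × 146 × 1500 = 2.957 mm.
After closing the 1.2 mm clearance, 2.957 − 1.2 = 1.757 mm of expansion remains to be suppressed by the wall.
Compatibility: PL/(AE) = 1.757 mm, so σ = P/A = E × (1.757/1500) = 240.1 MPa.
P = σA = 240.1 × 1975 = 474.1 kN.

P ≈ 474 kN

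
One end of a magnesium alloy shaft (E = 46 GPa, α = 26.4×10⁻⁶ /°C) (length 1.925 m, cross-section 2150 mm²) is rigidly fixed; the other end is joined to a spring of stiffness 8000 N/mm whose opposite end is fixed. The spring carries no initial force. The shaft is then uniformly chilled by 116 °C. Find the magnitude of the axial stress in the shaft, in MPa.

σ ≈ 19 MPa (tensile)

Free thermal contraction: δ_free = αΔT L = 26.4×10⁻⁶ × 116 × 1925 = 5.895 mm.
Let P be the tensile force in the spring. The shaft extends elastically by PL/(AE) and the spring stretches by P/k; together these equal δ_free.
So P = δ_free / [L/(AE) + 1/k] = 5.895 / [ 1925/(2150×46×10³) + 1/(8000) ].
P = 5.895 / 0.0001445 = 40810 N.
σ = P/A = 40810/2150 = 18.98 MPa.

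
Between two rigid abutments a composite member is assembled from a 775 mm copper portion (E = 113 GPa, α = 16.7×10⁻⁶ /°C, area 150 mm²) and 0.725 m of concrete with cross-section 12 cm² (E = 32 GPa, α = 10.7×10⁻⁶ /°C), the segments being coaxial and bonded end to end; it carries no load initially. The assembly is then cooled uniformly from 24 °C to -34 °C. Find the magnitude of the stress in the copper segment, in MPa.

σ ≈ 124 MPa (tensile)

With the walls removed the bar would change length by δ_free = Σ αᵢΔT Lᵢ = 16.7×10⁻⁶×58×775 + 10.7×10⁻⁶×58×725 = 1.201 mm.
The walls prevent any net length change, so an axial force P (same in every segment) develops. Compatibility: P · Σ Lᵢ/(AᵢEᵢ) = δ_free.
The series flexibility is Σ Lᵢ/(AᵢEᵢ) = 775/(150×113×10³) + 725/(1200×32×10³) = 6.46×10⁻⁵ mm/N.
So P = 1.201 / 6.46×10⁻⁵ = 18.58 kN, tensile.
σ_{copper} = P / A = 18580 / 150 = 123.9 MPa.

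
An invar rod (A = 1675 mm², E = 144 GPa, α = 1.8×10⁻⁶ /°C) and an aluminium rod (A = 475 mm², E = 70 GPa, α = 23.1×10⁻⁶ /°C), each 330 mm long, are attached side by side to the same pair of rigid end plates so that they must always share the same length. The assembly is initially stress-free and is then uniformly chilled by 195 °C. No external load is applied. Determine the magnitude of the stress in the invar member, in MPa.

σ ≈ 72.5 MPa (compressive)

Both members must finish at the same length. With the larger α, the aluminium tends to over-contract; the plates restrain it, putting the aluminium in tension and the invar in compression. With no external load the two internal forces are equal and opposite, magnitude P.
Compatibility of the two members (thermal + elastic change equal): (α₁ − α₂)ΔT = P·[1/(A₁E₁) + 1/(A₂E₂)].
|α₁ − α₂|·ΔT = 21.3×10⁻⁶ × 195 = 0.004154.
1/(A₁E₁) + 1/(A₂E₂) = 1/(1675×144×10³) + 1/(475×70×10³) = 3.422×10⁻⁸ N⁻¹.
P = 0.004154 / 3.422×10⁻⁸ = 121400 N = 121.4 kN.
σ_{invar} = P/A₁ = 121400/1675 = 72.46 MPa, compressive.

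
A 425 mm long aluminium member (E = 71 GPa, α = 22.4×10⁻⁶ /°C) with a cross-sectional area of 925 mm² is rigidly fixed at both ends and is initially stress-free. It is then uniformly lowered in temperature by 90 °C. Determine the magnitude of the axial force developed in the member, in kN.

P ≈ 132 kN (tensile)

With zero net strain, σ = E·αΔT = 71 GPa × 22.4×10⁻⁶ × 90 = 143.1 MPa.
P = AEαΔT = 925 × 71×10³ × 22.4×10⁻⁶ × 90 = 132.4 kN (tensile).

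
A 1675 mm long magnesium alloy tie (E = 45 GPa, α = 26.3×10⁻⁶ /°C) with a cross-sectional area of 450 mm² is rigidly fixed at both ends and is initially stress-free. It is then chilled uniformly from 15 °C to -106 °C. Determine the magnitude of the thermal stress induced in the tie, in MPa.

Because both ends are immovable the net strain is zero, and the suppressed thermal strain is αΔT = 26.3×10⁻⁶ × 121 = 3182.3×10⁻⁶.
The stress required to suppress this strain is σ = Eε = 45×10³ × 3182.3×10⁻⁶ = 143.2 MPa, tensile since the tie is trying to contract.

σ ≈ 143 MPa (tensile)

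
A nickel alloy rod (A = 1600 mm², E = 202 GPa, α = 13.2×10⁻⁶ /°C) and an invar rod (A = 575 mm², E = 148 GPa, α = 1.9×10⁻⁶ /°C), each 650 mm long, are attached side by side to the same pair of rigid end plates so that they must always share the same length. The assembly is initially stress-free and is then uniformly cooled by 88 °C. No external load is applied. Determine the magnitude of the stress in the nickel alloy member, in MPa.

The nickel alloy has the larger α, so on cooling it would change length more than the invar if both were free. The rigid plates force a common final length, so the nickel alloy is put into tension and the invar into compression, with equal and opposite forces P (no external load).
Compatibility of the two members (thermal + elastic change equal): (α₁ − α₂)ΔT = P·[1/(A₁E₁) + 1/(A₂E₂)].
|α₁ − α₂|·ΔT = 11.3×10⁻⁶ × 88 = 0.0009944.
1/(A₁E₁) + 1/(A₂E₂) = 1/(1600×202×10³) + 1/(575×148×10³) = 1.484×10⁻⁸ N⁻¹.
So P = 0.0009944 / 1.484×10⁻⁸ = 66.99 kN.
σ_{nickel alloy} = P/A₁ = 66990/1600 = 41.87 MPa, tensile.

σ ≈ 41.9 MPa (tensile)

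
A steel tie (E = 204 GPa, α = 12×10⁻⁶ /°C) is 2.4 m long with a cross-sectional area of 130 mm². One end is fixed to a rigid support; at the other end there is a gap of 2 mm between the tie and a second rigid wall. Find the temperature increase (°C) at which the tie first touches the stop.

ΔT ≈ 69.4 °C

The gap closes when αΔT L = 2 mm, since the tie is still unstressed at that instant.
ΔT = 2 / (12×10⁻⁶ × 2400) = 69.44 °C.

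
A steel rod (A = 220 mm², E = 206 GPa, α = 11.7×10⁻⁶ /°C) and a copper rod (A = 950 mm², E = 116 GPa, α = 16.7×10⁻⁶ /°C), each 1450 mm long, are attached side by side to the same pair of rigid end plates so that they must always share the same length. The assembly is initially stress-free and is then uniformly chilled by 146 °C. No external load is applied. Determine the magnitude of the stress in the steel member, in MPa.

σ ≈ 107 MPa (compressive)

The copper has the larger α, so on cooling it would change length more than the steel if both were free. The rigid plates force a common final length, so the copper is put into tension and the steel into compression, with equal and opposite forces P (no external load).
Setting the final lengths equal and cancelling L: (α₁ − α₂)ΔT = P/(A₁E₁) + P/(A₂E₂).
|α₁ − α₂|·ΔT = 5×10⁻⁶ × 146 = 0.00073.
1/(A₁E₁) + 1/(A₂E₂) = 1/(220×206×10³) + 1/(950×116×10³) = 3.114×10⁻⁸ N⁻¹.
P = 0.00073 / 3.114×10⁻⁸ = 23440 N = 23.44 kN.
σ_{steel} = P/A₁ = 23440/220 = 106.6 MPa, compressive.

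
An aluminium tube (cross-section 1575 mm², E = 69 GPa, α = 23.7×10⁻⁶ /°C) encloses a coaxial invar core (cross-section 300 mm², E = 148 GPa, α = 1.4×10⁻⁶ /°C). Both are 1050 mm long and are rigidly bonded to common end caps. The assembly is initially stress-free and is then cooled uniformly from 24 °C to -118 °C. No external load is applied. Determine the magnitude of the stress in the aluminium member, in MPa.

Equilibrium of a rigid end plate with no external load gives equal and opposite internal forces ±P in the two members. Since α_{aluminium} > α_{invar}, cooling drives the aluminium into tension and the invar into compression.
Setting the final lengths equal and cancelling L: (α₁ − α₂)ΔT = P/(A₁E₁) + P/(A₂E₂).
|α₁ − α₂|·ΔT = 22.3×10⁻⁶ × 142 = 0.003167.
1/(A₁E₁) + 1/(A₂E₂) = 1/(1575×69×10³) + 1/(300×148×10³) = 3.172×10⁻⁸ N⁻¹.
So P = 0.003167 / 3.172×10⁻⁸ = 99.82 kN.
σ_{aluminium} = P/A₁ = 99820/1575 = 63.38 MPa, tensile.

σ ≈ 63.4 MPa (tensile)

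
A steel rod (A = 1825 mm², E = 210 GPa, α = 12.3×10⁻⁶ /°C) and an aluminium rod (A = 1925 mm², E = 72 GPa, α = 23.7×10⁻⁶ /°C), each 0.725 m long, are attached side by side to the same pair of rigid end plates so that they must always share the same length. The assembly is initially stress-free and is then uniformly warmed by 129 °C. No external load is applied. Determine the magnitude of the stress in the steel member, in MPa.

Both members must finish at the same length. With the larger α, the aluminium tends to over-expand; the plates restrain it, putting the aluminium in compression and the steel in tension. With no external load the two internal forces are equal and opposite, magnitude P.
Setting the final lengths equal and cancelling L: (α₁ − α₂)ΔT = P/(A₁E₁) + P/(A₂E₂).
|α₁ − α₂|·ΔT = 11.4×10⁻⁶ × 129 = 0.001471.
1/(A₁E₁) + 1/(A₂E₂) = 1/(1825×210×10³) + 1/(1925×72×10³) = 9.824×10⁻⁹ N⁻¹.
So P = 0.001471 / 9.824×10⁻⁹ = 149.7 kN.
σ_{steel} = P/A₁ = 149700/1825 = 82.02 MPa, tensile.

σ ≈ 82 MPa (tensile)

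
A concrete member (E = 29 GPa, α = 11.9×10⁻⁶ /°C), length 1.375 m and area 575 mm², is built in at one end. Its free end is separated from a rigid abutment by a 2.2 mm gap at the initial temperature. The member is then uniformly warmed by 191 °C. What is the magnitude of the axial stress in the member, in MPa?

σ ≈ 19.5 MPa (compressive)

Free thermal elongation = αΔT L = 11.9×10⁻⁶ × 191 × 1375 = 3.125 mm.
The gap closes (δ_free > 2.2 mm) and the wall then resists a further 3.125 − 2.2 = 0.9252 mm of expansion.
Compatibility: PL/(AE) = 0.9252 mm, so σ = P/A = E × (0.9252/1375) = 19.51 MPa.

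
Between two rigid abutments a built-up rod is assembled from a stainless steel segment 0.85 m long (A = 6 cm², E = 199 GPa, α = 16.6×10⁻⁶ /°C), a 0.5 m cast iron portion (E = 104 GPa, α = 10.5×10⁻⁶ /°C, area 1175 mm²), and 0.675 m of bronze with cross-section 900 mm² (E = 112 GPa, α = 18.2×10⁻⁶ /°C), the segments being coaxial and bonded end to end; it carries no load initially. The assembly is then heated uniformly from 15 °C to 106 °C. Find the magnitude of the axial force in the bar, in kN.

P ≈ 161 kN (compressive)

With the walls removed the bar would change length by δ_free = Σ αᵢΔT Lᵢ = 16.6×10⁻⁶×91×850 + 10.5×10⁻⁶×91×500 + 18.2×10⁻⁶×91×675 = 2.88 mm.
Since the ends are fixed, an axial force P builds up, equal in every segment, with P · Σ Lᵢ/(AᵢEᵢ) = δ_free.
The series flexibility is Σ Lᵢ/(AᵢEᵢ) = 850/(600×199×10³) + 500/(1175×104×10³) + 675/(900×112×10³) = 1.791×10⁻⁵ mm/N.
Hence P = δ_free / Σ(L/AE) = 2.88/1.791×10⁻⁵ = 160.8 kN (compressive).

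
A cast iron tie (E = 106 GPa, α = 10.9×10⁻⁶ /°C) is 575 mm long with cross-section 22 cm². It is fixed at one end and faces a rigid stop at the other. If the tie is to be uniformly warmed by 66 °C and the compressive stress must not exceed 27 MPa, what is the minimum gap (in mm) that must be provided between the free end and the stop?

Free expansion if unrestrained: δ_free = αΔT L = 10.9×10⁻⁶ × 66 × 575 = 0.4137 mm.
At the allowable stress the elastic shortening the wall may impose is σL/E = 27 × 575 / (106×10³) = 0.1465 mm.
So the gap has to take up the difference, g_min = δ_free − σL/E = 0.4137 − 0.1465 = 0.2672 mm.

g ≈ 0.267 mm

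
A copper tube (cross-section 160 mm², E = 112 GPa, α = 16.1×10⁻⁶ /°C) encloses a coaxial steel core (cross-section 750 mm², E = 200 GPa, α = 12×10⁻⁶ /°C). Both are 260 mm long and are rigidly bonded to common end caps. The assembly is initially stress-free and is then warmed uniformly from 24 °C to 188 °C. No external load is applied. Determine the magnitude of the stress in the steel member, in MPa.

Both members must finish at the same length. With the larger α, the copper tends to over-expand; the plates restrain it, putting the copper in compression and the steel in tension. With no external load the two internal forces are equal and opposite, magnitude P.
Equating the net (thermal + elastic) strains gives |α₁ − α₂|·ΔT = P·[1/(A₁E₁) + 1/(A₂E₂)].
|α₁ − α₂|·ΔT = 4.1×10⁻⁶ × 164 = 0.0006724.
1/(A₁E₁) + 1/(A₂E₂) = 1/(160×112×10³) + 1/(750×200×10³) = 6.247×10⁻⁸ N⁻¹.
So P = 0.0006724 / 6.247×10⁻⁸ = 10.76 kN.
σ_{steel} = P/A₂ = 10760/750 = 14.35 MPa, tensile.

σ ≈ 14.4 MPa (tensile)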